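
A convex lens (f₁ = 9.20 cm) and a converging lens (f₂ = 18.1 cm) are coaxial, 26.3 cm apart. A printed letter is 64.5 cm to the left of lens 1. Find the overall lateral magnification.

m = -1.19

Lens 1: 1/d_i1 = 1/(9.20) − 1/(64.5) = 0.09319, so d_i1 = 10.73 cm; m₁ = −d_i1/d_o1 = -0.1664.
d_o2 = 26.3 − (10.73) = 15.57 cm.
Lens 2: 1/d_i2 = 1/(18.1) − 1/(15.57) = -0.008977, so d_i2 = -111.4 cm; m₂ = −d_i2/d_o2 = +7.154.
m = m₁·m₂ = (-0.1664)(+7.154) = -1.19.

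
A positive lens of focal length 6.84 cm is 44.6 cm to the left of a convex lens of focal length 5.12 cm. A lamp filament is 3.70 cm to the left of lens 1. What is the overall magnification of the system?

m = -0.235

Lens 1: 1/d_i1 = 1/(6.84) − 1/(3.70) = -0.1241, so d_i1 = -8.060 cm; m₁ = −d_i1/d_o1 = +2.178.
d_o2 = 44.6 − (-8.060) = 52.66 cm.
Lens 2: 1/d_i2 = 1/(5.12) − 1/(52.66) = 0.1763, so d_i2 = 5.671 cm; m₂ = −d_i2/d_o2 = -0.1077.
m = m₁·m₂ = (+2.178)(-0.1077) = -0.235.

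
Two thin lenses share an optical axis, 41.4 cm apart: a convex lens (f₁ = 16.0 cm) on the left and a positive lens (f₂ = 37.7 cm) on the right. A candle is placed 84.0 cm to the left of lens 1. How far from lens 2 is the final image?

Lens 1: 1/d_i1 = 1/f₁ − 1/d_o1 = 1/(16.0) − 1/(84.0) = 0.05060, so d_i1 = 19.76 cm.
The intermediate image is 19.76 cm to the right of lens 1, which is 41.4 − (19.76) = 21.64 cm to the left of lens 2, so d_o2 = +21.64 cm.
Lens 2: 1/d_i2 = 1/f₂ − 1/d_o2 = 1/(37.7) − 1/(21.64) = -0.01969, so d_i2 = -50.8 cm.
The final image is virtual, 50.8 cm to the left of lens 2 (overall magnification ≈ -0.55).

50.8 cm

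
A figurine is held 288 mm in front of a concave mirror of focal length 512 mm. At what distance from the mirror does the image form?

658 mm

Mirror equation: 1/q = 1/f − 1/p = 1/(512.0) − 1/(288) = 0.001953 − 0.003472 = -0.001519, so q = -658 mm.
The image is virtual, upright and enlarged, behind the mirror.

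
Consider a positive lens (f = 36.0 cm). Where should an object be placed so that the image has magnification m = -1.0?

72.0 cm

m = −d_i/d_o ⇒ d_i = −m·d_o.
1/f = 1/d_o + 1/d_i = 1/d_o − 1/(m·d_o) = (1 − 1/m)/d_o, so d_o = f(1 − 1/m) = (36.00)(1 − 1/(-1.0)) = 72.0 cm.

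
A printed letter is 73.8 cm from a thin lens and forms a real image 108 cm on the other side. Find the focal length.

f = 43.8 cm (converging)

Real image ⇒ d_i = +108 cm.
1/f = 1/d_o + 1/d_i = 1/(73.8) + 1/(108) = 0.02281, so f = 43.8 cm.
Since f is positive, the thin lens is converging.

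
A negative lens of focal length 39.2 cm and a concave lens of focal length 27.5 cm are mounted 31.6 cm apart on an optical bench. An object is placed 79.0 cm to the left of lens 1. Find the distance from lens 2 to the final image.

Lens 1 is diverging, so f₁ = −39.2 cm.
Lens 1: 1/d_i1 = 1/f₁ − 1/d_o1 = 1/(-39.2) − 1/(79.0) = -0.03817, so d_i1 = -26.20 cm.
The intermediate image is 26.20 cm to the left of lens 1 (virtual), which is 31.6 − (-26.20) = 57.80 cm to the left of lens 2, so d_o2 = +57.80 cm.
Lens 2 is diverging, so f₂ = −27.5 cm.
Lens 2: 1/d_i2 = 1/f₂ − 1/d_o2 = 1/(-27.5) − 1/(57.80) = -0.05366, so d_i2 = -18.6 cm.
The final image is virtual, 18.6 cm to the left of lens 2 (overall magnification ≈ 0.11).

18.6 cm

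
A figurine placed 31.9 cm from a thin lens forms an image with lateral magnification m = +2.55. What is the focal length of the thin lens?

f = 52.5 cm (converging)

m = −d_i/d_o ⇒ d_i = −m·d_o = −(+2.55)·(31.9) = -81.34 cm.
1/f = 1/d_o + 1/d_i = 1/(31.9) + 1/(-81.34) = 0.01905, so f = 52.5 cm.
Since f is positive, the thin lens is converging.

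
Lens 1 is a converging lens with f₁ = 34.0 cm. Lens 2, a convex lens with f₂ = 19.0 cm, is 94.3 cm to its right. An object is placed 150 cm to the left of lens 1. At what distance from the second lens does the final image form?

Lens 1: 1/d_i1 = 1/f₁ − 1/d_o1 = 1/(34.0) − 1/(150) = 0.02275, so d_i1 = 43.97 cm.
The intermediate image is 43.97 cm to the right of lens 1, which is 94.3 − (43.97) = 50.33 cm to the left of lens 2, so d_o2 = +50.33 cm.
Lens 2: 1/d_i2 = 1/f₂ − 1/d_o2 = 1/(19.0) − 1/(50.33) = 0.03276, so d_i2 = 30.5 cm.
The final image is real, 30.5 cm to the right of lens 2 (overall magnification ≈ 0.18).

30.5 cm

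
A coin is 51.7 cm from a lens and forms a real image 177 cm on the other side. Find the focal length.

f = 40.0 cm (converging)

Real image ⇒ d_i = +177 cm.
1/f = 1/d_o + 1/d_i = 1/(51.7) + 1/(177) = 0.02499, so f = 40.0 cm.
Since f is positive, the lens is converging.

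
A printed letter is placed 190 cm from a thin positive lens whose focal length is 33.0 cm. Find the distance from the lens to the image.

39.9 cm

Thin-lens equation: 1/q = 1/f − 1/p = 1/(33.00) − 1/(190) = 0.03030 − 0.005263 = 0.02504, so q = 39.9 cm.
The image is real, inverted and reduced, on the far side of the lens.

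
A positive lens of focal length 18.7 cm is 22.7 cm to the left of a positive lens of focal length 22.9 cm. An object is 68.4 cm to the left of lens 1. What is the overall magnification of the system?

Lens 1: 1/d_i1 = 1/(18.7) − 1/(68.4) = 0.03886, so d_i1 = 25.74 cm; m₁ = −d_i1/d_o1 = -0.3763.
d_o2 = 22.7 − (25.74) = -3.040 cm (virtual object).
Lens 2: 1/d_i2 = 1/(22.9) − 1/(-3.040) = 0.3726, so d_i2 = 2.684 cm; m₂ = −d_i2/d_o2 = +0.8828.
m = m₁·m₂ = (-0.3763)(+0.8828) = -0.332.

m = -0.332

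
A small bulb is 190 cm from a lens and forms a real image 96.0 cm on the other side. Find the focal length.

Real image ⇒ d_i = +96.0 cm.
1/f = 1/d_o + 1/d_i = 1/(190) + 1/(96.0) = 0.01568, so f = 63.8 cm.
Since f is positive, the lens is converging.

f = 63.8 cm (converging)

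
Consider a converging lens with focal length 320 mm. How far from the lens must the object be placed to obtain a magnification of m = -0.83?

706 mm

m = −d_i/d_o ⇒ d_i = −m·d_o.
1/f = 1/d_o + 1/d_i = 1/d_o − 1/(m·d_o) = (1 − 1/m)/d_o, so d_o = f(1 − 1/m) = (320.0)(1 − 1/(-0.83)) = 706 mm.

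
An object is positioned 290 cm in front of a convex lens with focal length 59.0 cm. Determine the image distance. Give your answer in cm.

Lens equation: 1/v = 1/f − 1/u = 1/(59.00) − 1/(290) = 0.01695 − 0.003448 = 0.01350, so v = 74.1 cm.
The image is real, inverted and reduced, on the far side of the lens.

74.1 cm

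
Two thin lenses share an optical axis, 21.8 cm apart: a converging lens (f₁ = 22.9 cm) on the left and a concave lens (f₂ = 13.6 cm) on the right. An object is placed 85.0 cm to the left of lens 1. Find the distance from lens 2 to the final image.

32.0 cm

Lens 1: 1/d_i1 = 1/f₁ − 1/d_o1 = 1/(22.9) − 1/(85.0) = 0.03190, so d_i1 = 31.34 cm.
The intermediate image is 31.34 cm to the right of lens 1, which lies 9.540 cm to the right of lens 2 — a virtual object — so d_o2 = −9.540 cm.
Lens 2 is diverging, so f₂ = −13.6 cm.
Lens 2: 1/d_i2 = 1/f₂ − 1/d_o2 = 1/(-13.6) − 1/(-9.540) = 0.03129, so d_i2 = 32.0 cm.
The final image is real, 32.0 cm to the right of lens 2 (overall magnification ≈ -1.2).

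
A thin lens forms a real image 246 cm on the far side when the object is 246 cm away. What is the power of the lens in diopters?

d_i = +246 cm.
1/f = 1/d_o + 1/d_i = 1/(246) + 1/(246) = 0.008130 cm⁻¹.
f = 123.0 cm = 1.230 m, so P = 1/f = +0.813 D.

P = +0.813 D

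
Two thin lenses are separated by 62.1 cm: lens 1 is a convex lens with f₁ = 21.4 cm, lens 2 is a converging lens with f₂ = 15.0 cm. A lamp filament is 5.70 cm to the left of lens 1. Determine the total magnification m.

m = -0.373

Lens 1: 1/d_i1 = 1/(21.4) − 1/(5.70) = -0.1287, so d_i1 = -7.769 cm; m₁ = −d_i1/d_o1 = +1.363.
d_o2 = 62.1 − (-7.769) = 69.87 cm.
Lens 2: 1/d_i2 = 1/(15.0) − 1/(69.87) = 0.05235, so d_i2 = 19.10 cm; m₂ = −d_i2/d_o2 = -0.2734.
m = m₁·m₂ = (+1.363)(-0.2734) = -0.373.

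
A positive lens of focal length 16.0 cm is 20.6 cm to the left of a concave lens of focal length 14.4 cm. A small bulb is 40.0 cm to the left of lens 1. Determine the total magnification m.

m = -1.15

Lens 1: 1/d_i1 = 1/(16.0) − 1/(40.0) = 0.03750, so d_i1 = 26.67 cm; m₁ = −d_i1/d_o1 = -0.6668.
d_o2 = 20.6 − (26.67) = -6.070 cm (virtual object).
f₂ = −14.4 cm (diverging).
Lens 2: 1/d_i2 = 1/(-14.4) − 1/(-6.070) = 0.09530, so d_i2 = 10.49 cm; m₂ = −d_i2/d_o2 = +1.729.
m = m₁·m₂ = (-0.6668)(+1.729) = -1.15.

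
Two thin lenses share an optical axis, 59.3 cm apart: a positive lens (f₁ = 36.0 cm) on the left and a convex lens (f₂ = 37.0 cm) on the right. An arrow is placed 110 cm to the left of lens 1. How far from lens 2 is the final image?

Lens 1: 1/d_i1 = 1/f₁ − 1/d_o1 = 1/(36.0) − 1/(110) = 0.01869, so d_i1 = 53.51 cm.
The intermediate image is 53.51 cm to the right of lens 1, which is 59.3 − (53.51) = 5.790 cm to the left of lens 2, so d_o2 = +5.790 cm.
Lens 2: 1/d_i2 = 1/f₂ − 1/d_o2 = 1/(37.0) − 1/(5.790) = -0.1457, so d_i2 = -6.86 cm.
The final image is virtual, 6.86 cm to the left of lens 2 (overall magnification ≈ -0.58).

6.86 cm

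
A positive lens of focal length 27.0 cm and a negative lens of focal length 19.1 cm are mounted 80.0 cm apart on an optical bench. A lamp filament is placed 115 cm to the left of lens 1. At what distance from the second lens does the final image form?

13.4 cm

Lens 1: 1/d_i1 = 1/f₁ − 1/d_o1 = 1/(27.0) − 1/(115) = 0.02834, so d_i1 = 35.28 cm.
The intermediate image is 35.28 cm to the right of lens 1, which is 80.0 − (35.28) = 44.72 cm to the left of lens 2, so d_o2 = +44.72 cm.
Lens 2 is diverging, so f₂ = −19.1 cm.
Lens 2: 1/d_i2 = 1/f₂ − 1/d_o2 = 1/(-19.1) − 1/(44.72) = -0.07472, so d_i2 = -13.4 cm.
The final image is virtual, 13.4 cm to the left of lens 2 (overall magnification ≈ -0.092).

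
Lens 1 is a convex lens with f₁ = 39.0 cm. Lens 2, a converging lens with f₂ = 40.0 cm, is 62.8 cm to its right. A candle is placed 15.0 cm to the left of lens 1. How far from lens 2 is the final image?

73.9 cm

Lens 1: 1/d_i1 = 1/f₁ − 1/d_o1 = 1/(39.0) − 1/(15.0) = -0.04103, so d_i1 = -24.38 cm.
The intermediate image is 24.38 cm to the left of lens 1 (virtual), which is 62.8 − (-24.38) = 87.18 cm to the left of lens 2, so d_o2 = +87.18 cm.
Lens 2: 1/d_i2 = 1/f₂ − 1/d_o2 = 1/(40.0) − 1/(87.18) = 0.01353, so d_i2 = 73.9 cm.
The final image is real, 73.9 cm to the right of lens 2 (overall magnification ≈ -1.4).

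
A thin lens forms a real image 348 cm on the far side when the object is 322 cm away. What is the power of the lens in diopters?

d_i = +348 cm.
1/f = 1/d_o + 1/d_i = 1/(322) + 1/(348) = 0.005979 cm⁻¹.
f = 167.2 cm = 1.672 m, so P = 1/f = +0.598 D.

P = +0.598 D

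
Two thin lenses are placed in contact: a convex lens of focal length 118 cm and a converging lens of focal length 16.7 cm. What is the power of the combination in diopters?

P₁ = 1/f₁ = 1/(1.18 m) = +0.8475 D; P₂ = 1/f₂ = 1/(0.167 m) = +5.988 D.
For thin lenses in contact, P = P₁ + P₂ = (+0.8475) + (+5.988) = +6.84 D.

P = +6.84 D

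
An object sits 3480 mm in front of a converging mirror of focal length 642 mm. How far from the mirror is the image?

787 mm

Mirror equation: 1/q = 1/f − 1/p = 1/(642.0) − 1/(3480) = 0.001558 − 0.0002874 = 0.001270, so q = 787 mm.
The image is real, inverted and reduced, in front of the mirror.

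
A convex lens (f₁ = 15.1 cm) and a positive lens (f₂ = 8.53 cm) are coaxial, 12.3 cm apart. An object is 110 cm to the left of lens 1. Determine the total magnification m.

Lens 1: 1/d_i1 = 1/(15.1) − 1/(110) = 0.05713, so d_i1 = 17.50 cm; m₁ = −d_i1/d_o1 = -0.1591.
d_o2 = 12.3 − (17.50) = -5.200 cm (virtual object).
Lens 2: 1/d_i2 = 1/(8.53) − 1/(-5.200) = 0.3095, so d_i2 = 3.231 cm; m₂ = −d_i2/d_o2 = +0.6213.
m = m₁·m₂ = (-0.1591)(+0.6213) = -0.0988.

m = -0.0988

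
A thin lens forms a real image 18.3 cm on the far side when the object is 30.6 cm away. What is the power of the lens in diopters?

d_i = +18.3 cm.
1/f = 1/d_o + 1/d_i = 1/(30.6) + 1/(18.3) = 0.08732 cm⁻¹.
f = 11.45 cm = 0.1145 m, so P = 1/f = +8.73 D.

P = +8.73 D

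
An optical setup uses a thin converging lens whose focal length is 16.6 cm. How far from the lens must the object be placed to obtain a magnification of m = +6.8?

m = −d_i/d_o ⇒ d_i = −m·d_o.
1/f = 1/d_o + 1/d_i = 1/d_o − 1/(m·d_o) = (1 − 1/m)/d_o, so d_o = f(1 − 1/m) = (16.60)(1 − 1/(+6.8)) = 14.2 cm.

14.2 cm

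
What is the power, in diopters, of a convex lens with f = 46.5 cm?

P = +2.15 D

f = 46.5 cm = 0.465 m.
P = 1/f = 1/(0.465 m) = +2.15 D.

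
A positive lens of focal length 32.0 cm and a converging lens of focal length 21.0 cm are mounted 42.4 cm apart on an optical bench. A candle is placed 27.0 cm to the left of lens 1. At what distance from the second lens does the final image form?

23.3 cm

Lens 1: 1/d_i1 = 1/f₁ − 1/d_o1 = 1/(32.0) − 1/(27.0) = -0.005787, so d_i1 = -172.8 cm.
The intermediate image is 172.8 cm to the left of lens 1 (virtual), which is 42.4 − (-172.8) = 215.2 cm to the left of lens 2, so d_o2 = +215.2 cm.
Lens 2: 1/d_i2 = 1/f₂ − 1/d_o2 = 1/(21.0) − 1/(215.2) = 0.04297, so d_i2 = 23.3 cm.
The final image is real, 23.3 cm to the right of lens 2 (overall magnification ≈ -0.69).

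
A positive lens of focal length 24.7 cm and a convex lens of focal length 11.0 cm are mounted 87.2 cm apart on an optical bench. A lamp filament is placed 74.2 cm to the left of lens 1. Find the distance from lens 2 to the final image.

Lens 1: 1/d_i1 = 1/f₁ − 1/d_o1 = 1/(24.7) − 1/(74.2) = 0.02701, so d_i1 = 37.03 cm.
The intermediate image is 37.03 cm to the right of lens 1, which is 87.2 − (37.03) = 50.17 cm to the left of lens 2, so d_o2 = +50.17 cm.
Lens 2: 1/d_i2 = 1/f₂ − 1/d_o2 = 1/(11.0) − 1/(50.17) = 0.07098, so d_i2 = 14.1 cm.
The final image is real, 14.1 cm to the right of lens 2 (overall magnification ≈ 0.14).

14.1 cm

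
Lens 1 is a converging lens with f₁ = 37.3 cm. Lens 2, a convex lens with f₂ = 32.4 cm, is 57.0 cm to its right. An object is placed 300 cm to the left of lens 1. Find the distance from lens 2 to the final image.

25.9 cm

Lens 1: 1/d_i1 = 1/f₁ − 1/d_o1 = 1/(37.3) − 1/(300) = 0.02348, so d_i1 = 42.60 cm.
The intermediate image is 42.60 cm to the right of lens 1, which is 57.0 − (42.60) = 14.40 cm to the left of lens 2, so d_o2 = +14.40 cm.
Lens 2: 1/d_i2 = 1/f₂ − 1/d_o2 = 1/(32.4) − 1/(14.40) = -0.03858, so d_i2 = -25.9 cm.
The final image is virtual, 25.9 cm to the left of lens 2 (overall magnification ≈ -0.26).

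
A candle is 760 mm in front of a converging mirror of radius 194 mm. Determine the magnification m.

m = -0.146

f = R/2 = 194/2 = 97.00 mm.
1/d_i = 1/f − 1/d_o = 1/(97.00) − 1/(760) = 0.008993, so d_i = 111.2 mm.
m = −d_i/d_o = −(111.2)/(760) = -0.146.
The image is real, inverted and reduced, in front of the mirror.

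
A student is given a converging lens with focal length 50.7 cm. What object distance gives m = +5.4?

41.3 cm

m = −d_i/d_o ⇒ d_i = −m·d_o.
1/f = 1/d_o + 1/d_i = 1/d_o − 1/(m·d_o) = (1 − 1/m)/d_o, so d_o = f(1 − 1/m) = (50.70)(1 − 1/(+5.4)) = 41.3 cm.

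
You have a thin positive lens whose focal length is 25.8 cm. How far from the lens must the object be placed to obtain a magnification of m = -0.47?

80.7 cm

m = −d_i/d_o ⇒ d_i = −m·d_o.
1/f = 1/d_o + 1/d_i = 1/d_o − 1/(m·d_o) = (1 − 1/m)/d_o, so d_o = f(1 − 1/m) = (25.80)(1 − 1/(-0.47)) = 80.7 cm.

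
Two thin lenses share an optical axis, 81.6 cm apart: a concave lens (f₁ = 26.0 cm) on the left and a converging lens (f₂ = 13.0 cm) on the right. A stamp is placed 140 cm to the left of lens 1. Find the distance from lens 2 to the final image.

14.9 cm

Lens 1 is diverging, so f₁ = −26.0 cm.
Lens 1: 1/d_i1 = 1/f₁ − 1/d_o1 = 1/(-26.0) − 1/(140) = -0.04560, so d_i1 = -21.93 cm.
The intermediate image is 21.93 cm to the left of lens 1 (virtual), which is 81.6 − (-21.93) = 103.5 cm to the left of lens 2, so d_o2 = +103.5 cm.
Lens 2: 1/d_i2 = 1/f₂ − 1/d_o2 = 1/(13.0) − 1/(103.5) = 0.06726, so d_i2 = 14.9 cm.
The final image is real, 14.9 cm to the right of lens 2 (overall magnification ≈ -0.022).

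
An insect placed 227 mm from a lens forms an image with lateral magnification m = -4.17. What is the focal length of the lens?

m = −d_i/d_o ⇒ d_i = −m·d_o = −(-4.17)·(227) = 946.6 mm.
1/f = 1/d_o + 1/d_i = 1/(227) + 1/(946.6) = 0.005462, so f = 183 mm.
Since f is positive, the lens is converging.

f = 183 mm (converging)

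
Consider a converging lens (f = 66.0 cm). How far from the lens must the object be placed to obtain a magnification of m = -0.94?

136 cm

m = −d_i/d_o ⇒ d_i = −m·d_o.
1/f = 1/d_o + 1/d_i = 1/d_o − 1/(m·d_o) = (1 − 1/m)/d_o, so d_o = f(1 − 1/m) = (66.00)(1 − 1/(-0.94)) = 136 cm.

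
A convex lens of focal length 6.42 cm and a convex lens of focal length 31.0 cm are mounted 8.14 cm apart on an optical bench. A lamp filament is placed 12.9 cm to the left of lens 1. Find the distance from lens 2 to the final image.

Lens 1: 1/d_i1 = 1/f₁ − 1/d_o1 = 1/(6.42) − 1/(12.9) = 0.07824, so d_i1 = 12.78 cm.
The intermediate image is 12.78 cm to the right of lens 1, which lies 4.640 cm to the right of lens 2 — a virtual object — so d_o2 = −4.640 cm.
Lens 2: 1/d_i2 = 1/f₂ − 1/d_o2 = 1/(31.0) − 1/(-4.640) = 0.2478, so d_i2 = 4.04 cm.
The final image is real, 4.04 cm to the right of lens 2 (overall magnification ≈ -0.86).

4.04 cm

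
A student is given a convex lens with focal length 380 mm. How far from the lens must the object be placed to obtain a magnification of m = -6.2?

m = −d_i/d_o ⇒ d_i = −m·d_o.
1/f = 1/d_o + 1/d_i = 1/d_o − 1/(m·d_o) = (1 − 1/m)/d_o, so d_o = f(1 − 1/m) = (380.0)(1 − 1/(-6.2)) = 441 mm.

441 mm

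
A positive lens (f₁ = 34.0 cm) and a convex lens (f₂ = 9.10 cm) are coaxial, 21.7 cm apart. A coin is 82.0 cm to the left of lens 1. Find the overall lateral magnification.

m = -0.142

Lens 1: 1/d_i1 = 1/(34.0) − 1/(82.0) = 0.01722, so d_i1 = 58.08 cm; m₁ = −d_i1/d_o1 = -0.7083.
d_o2 = 21.7 − (58.08) = -36.38 cm (virtual object).
Lens 2: 1/d_i2 = 1/(9.10) − 1/(-36.38) = 0.1374, so d_i2 = 7.279 cm; m₂ = −d_i2/d_o2 = +0.2001.
m = m₁·m₂ = (-0.7083)(+0.2001) = -0.142.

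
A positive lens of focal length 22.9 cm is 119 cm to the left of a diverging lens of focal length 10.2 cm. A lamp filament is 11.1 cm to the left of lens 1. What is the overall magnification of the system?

Lens 1: 1/d_i1 = 1/(22.9) − 1/(11.1) = -0.04642, so d_i1 = -21.54 cm; m₁ = −d_i1/d_o1 = +1.941.
d_o2 = 119 − (-21.54) = 140.5 cm.
f₂ = −10.2 cm (diverging).
Lens 2: 1/d_i2 = 1/(-10.2) − 1/(140.5) = -0.1052, so d_i2 = -9.510 cm; m₂ = −d_i2/d_o2 = +0.06768.
m = m₁·m₂ = (+1.941)(+0.06768) = +0.131.

m = +0.131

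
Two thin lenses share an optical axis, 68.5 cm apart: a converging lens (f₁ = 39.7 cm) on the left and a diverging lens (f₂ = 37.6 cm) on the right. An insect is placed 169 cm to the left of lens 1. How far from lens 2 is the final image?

11.5 cm

Lens 1: 1/d_i1 = 1/f₁ − 1/d_o1 = 1/(39.7) − 1/(169) = 0.01927, so d_i1 = 51.89 cm.
The intermediate image is 51.89 cm to the right of lens 1, which is 68.5 − (51.89) = 16.61 cm to the left of lens 2, so d_o2 = +16.61 cm.
Lens 2 is diverging, so f₂ = −37.6 cm.
Lens 2: 1/d_i2 = 1/f₂ − 1/d_o2 = 1/(-37.6) − 1/(16.61) = -0.08680, so d_i2 = -11.5 cm.
The final image is virtual, 11.5 cm to the left of lens 2 (overall magnification ≈ -0.21).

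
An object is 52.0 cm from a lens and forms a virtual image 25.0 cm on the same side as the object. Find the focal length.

f = -48.1 cm (diverging)

Virtual image ⇒ d_i = −25.0 cm.
1/f = 1/d_o + 1/d_i = 1/(52.0) + 1/(-25.0) = -0.02077, so f = -48.1 cm.
Since f is negative, the lens is diverging.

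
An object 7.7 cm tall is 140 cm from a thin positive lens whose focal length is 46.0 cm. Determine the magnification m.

1/d_i = 1/f − 1/d_o = 1/(46.00) − 1/(140) = 0.01460, so d_i = 68.51 cm.
m = −d_i/d_o = −(68.51)/(140) = -0.489.
The image is real, inverted and reduced, on the far side of the lens.

m = -0.489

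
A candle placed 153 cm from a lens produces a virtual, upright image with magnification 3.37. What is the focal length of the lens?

m = −d_i/d_o ⇒ d_i = −m·d_o = −(+3.37)·(153) = -515.6 cm.
1/f = 1/d_o + 1/d_i = 1/(153) + 1/(-515.6) = 0.004596, so f = 218 cm.
Since f is positive, the lens is converging.

f = 218 cm (converging)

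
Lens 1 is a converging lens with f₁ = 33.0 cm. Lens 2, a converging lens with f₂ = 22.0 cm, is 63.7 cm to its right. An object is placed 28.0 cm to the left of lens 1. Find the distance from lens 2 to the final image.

24.1 cm

Lens 1: 1/d_i1 = 1/f₁ − 1/d_o1 = 1/(33.0) − 1/(28.0) = -0.005411, so d_i1 = -184.8 cm.
The intermediate image is 184.8 cm to the left of lens 1 (virtual), which is 63.7 − (-184.8) = 248.5 cm to the left of lens 2, so d_o2 = +248.5 cm.
Lens 2: 1/d_i2 = 1/f₂ − 1/d_o2 = 1/(22.0) − 1/(248.5) = 0.04143, so d_i2 = 24.1 cm.
The final image is real, 24.1 cm to the right of lens 2 (overall magnification ≈ -0.64).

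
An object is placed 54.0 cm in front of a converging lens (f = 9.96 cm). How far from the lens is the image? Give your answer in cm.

Lens equation: 1/s_i = 1/f − 1/s_o = 1/(9.960) − 1/(54.0) = 0.1004 − 0.01852 = 0.08188, so s_i = 12.2 cm.
The image is real, inverted and reduced, on the far side of the lens.

12.2 cm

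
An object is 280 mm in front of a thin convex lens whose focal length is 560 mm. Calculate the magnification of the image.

1/d_i = 1/f − 1/d_o = 1/(560.0) − 1/(280) = -0.001786, so d_i = -560.0 mm.
m = −d_i/d_o = −(-560.0)/(280) = +2.00.
The image is virtual, upright and enlarged, on the same side as the object.

m = +2.00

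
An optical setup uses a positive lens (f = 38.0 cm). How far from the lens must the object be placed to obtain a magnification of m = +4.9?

30.2 cm

m = −d_i/d_o ⇒ d_i = −m·d_o.
1/f = 1/d_o + 1/d_i = 1/d_o − 1/(m·d_o) = (1 − 1/m)/d_o, so d_o = f(1 − 1/m) = (38.00)(1 − 1/(+4.9)) = 30.2 cm.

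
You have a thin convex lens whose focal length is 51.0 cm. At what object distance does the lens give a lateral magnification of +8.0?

44.6 cm

m = −d_i/d_o ⇒ d_i = −m·d_o.
1/f = 1/d_o + 1/d_i = 1/d_o − 1/(m·d_o) = (1 − 1/m)/d_o, so d_o = f(1 − 1/m) = (51.00)(1 − 1/(+8.0)) = 44.6 cm.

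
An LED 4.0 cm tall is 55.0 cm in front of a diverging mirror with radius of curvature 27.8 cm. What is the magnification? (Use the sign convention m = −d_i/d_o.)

f = R/2 = 27.8/2 = 13.90 cm; for a diverging mirror, f = -13.90 cm.
1/d_i = 1/f − 1/d_o = 1/(-13.90) − 1/(55.0) = -0.09012, so d_i = -11.10 cm.
m = −d_i/d_o = −(-11.10)/(55.0) = +0.202.
The image is virtual, upright and reduced, behind the mirror.

m = +0.202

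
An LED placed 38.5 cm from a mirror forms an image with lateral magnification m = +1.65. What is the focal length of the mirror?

m = −d_i/d_o ⇒ d_i = −m·d_o = −(+1.65)·(38.5) = -63.52 cm.
1/f = 1/d_o + 1/d_i = 1/(38.5) + 1/(-63.52) = 0.01023, so f = 97.7 cm.
Since f is positive, the mirror is concave.

f = 97.7 cm (concave)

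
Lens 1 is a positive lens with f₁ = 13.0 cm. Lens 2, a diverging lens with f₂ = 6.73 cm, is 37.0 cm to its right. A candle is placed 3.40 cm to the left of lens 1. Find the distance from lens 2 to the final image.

Lens 1: 1/d_i1 = 1/f₁ − 1/d_o1 = 1/(13.0) − 1/(3.40) = -0.2172, so d_i1 = -4.604 cm.
The intermediate image is 4.604 cm to the left of lens 1 (virtual), which is 37.0 − (-4.604) = 41.60 cm to the left of lens 2, so d_o2 = +41.60 cm.
Lens 2 is diverging, so f₂ = −6.73 cm.
Lens 2: 1/d_i2 = 1/f₂ − 1/d_o2 = 1/(-6.73) − 1/(41.60) = -0.1726, so d_i2 = -5.79 cm.
The final image is virtual, 5.79 cm to the left of lens 2 (overall magnification ≈ 0.19).

5.79 cm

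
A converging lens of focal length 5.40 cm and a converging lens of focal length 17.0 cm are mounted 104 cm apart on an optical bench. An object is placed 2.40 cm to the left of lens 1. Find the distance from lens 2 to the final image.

Lens 1: 1/d_i1 = 1/f₁ − 1/d_o1 = 1/(5.40) − 1/(2.40) = -0.2315, so d_i1 = -4.320 cm.
The intermediate image is 4.320 cm to the left of lens 1 (virtual), which is 104 − (-4.320) = 108.3 cm to the left of lens 2, so d_o2 = +108.3 cm.
Lens 2: 1/d_i2 = 1/f₂ − 1/d_o2 = 1/(17.0) − 1/(108.3) = 0.04959, so d_i2 = 20.2 cm.
The final image is real, 20.2 cm to the right of lens 2 (overall magnification ≈ -0.34).

20.2 cm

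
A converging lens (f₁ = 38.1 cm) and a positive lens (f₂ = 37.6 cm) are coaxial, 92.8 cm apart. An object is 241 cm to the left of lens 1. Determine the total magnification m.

Lens 1: 1/d_i1 = 1/(38.1) − 1/(241) = 0.02210, so d_i1 = 45.25 cm; m₁ = −d_i1/d_o1 = -0.1878.
d_o2 = 92.8 − (45.25) = 47.55 cm.
Lens 2: 1/d_i2 = 1/(37.6) − 1/(47.55) = 0.005565, so d_i2 = 179.7 cm; m₂ = −d_i2/d_o2 = -3.779.
m = m₁·m₂ = (-0.1878)(-3.779) = +0.710.

m = +0.710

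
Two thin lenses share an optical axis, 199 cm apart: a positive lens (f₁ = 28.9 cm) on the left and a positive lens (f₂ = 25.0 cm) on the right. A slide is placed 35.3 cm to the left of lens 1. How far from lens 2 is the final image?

67.8 cm

Lens 1: 1/d_i1 = 1/f₁ − 1/d_o1 = 1/(28.9) − 1/(35.3) = 0.006273, so d_i1 = 159.4 cm.
The intermediate image is 159.4 cm to the right of lens 1, which is 199 − (159.4) = 39.60 cm to the left of lens 2, so d_o2 = +39.60 cm.
Lens 2: 1/d_i2 = 1/f₂ − 1/d_o2 = 1/(25.0) − 1/(39.60) = 0.01475, so d_i2 = 67.8 cm.
The final image is real, 67.8 cm to the right of lens 2 (overall magnification ≈ 7.7).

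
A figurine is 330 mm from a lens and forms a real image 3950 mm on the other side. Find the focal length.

Real image ⇒ d_i = +3950 mm.
1/f = 1/d_o + 1/d_i = 1/(330) + 1/(3950) = 0.003283, so f = 305 mm.
Since f is positive, the lens is converging.

f = 305 mm (converging)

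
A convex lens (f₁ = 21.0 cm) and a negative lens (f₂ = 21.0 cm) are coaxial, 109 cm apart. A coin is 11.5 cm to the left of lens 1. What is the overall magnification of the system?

m = +0.299

Lens 1: 1/d_i1 = 1/(21.0) − 1/(11.5) = -0.03934, so d_i1 = -25.42 cm; m₁ = −d_i1/d_o1 = +2.210.
d_o2 = 109 − (-25.42) = 134.4 cm.
f₂ = −21.0 cm (diverging).
Lens 2: 1/d_i2 = 1/(-21.0) − 1/(134.4) = -0.05506, so d_i2 = -18.16 cm; m₂ = −d_i2/d_o2 = +0.1351.
m = m₁·m₂ = (+2.210)(+0.1351) = +0.299.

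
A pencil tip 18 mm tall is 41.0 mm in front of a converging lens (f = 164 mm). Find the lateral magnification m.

1/d_i = 1/f − 1/d_o = 1/(164.0) − 1/(41.0) = -0.01829, so d_i = -54.67 mm.
m = −d_i/d_o = −(-54.67)/(41.0) = +1.33.
The image is virtual, upright and enlarged, on the same side as the object.

m = +1.33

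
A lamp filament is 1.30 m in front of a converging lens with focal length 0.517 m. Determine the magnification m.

1/d_i = 1/f − 1/d_o = 1/(0.5170) − 1/(1.30) = 1.165, so d_i = 0.8584 m.
m = −d_i/d_o = −(0.8584)/(1.30) = -0.660.
The image is real, inverted and reduced, on the far side of the lens.

m = -0.660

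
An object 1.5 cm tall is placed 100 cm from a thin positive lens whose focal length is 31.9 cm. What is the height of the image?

1/d_i = 1/f − 1/d_o = 1/(31.90) − 1/(100) = 0.02135, so d_i = 46.84 cm.
m = −d_i/d_o = -0.4684.
|h_i| = |m|·h_o = 0.4684 × 1.5 = 0.703 cm. The image is real, inverted and reduced, on the far side of the lens.

0.703 cm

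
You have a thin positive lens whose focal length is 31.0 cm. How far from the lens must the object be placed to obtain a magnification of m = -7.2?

m = −d_i/d_o ⇒ d_i = −m·d_o.
1/f = 1/d_o + 1/d_i = 1/d_o − 1/(m·d_o) = (1 − 1/m)/d_o, so d_o = f(1 − 1/m) = (31.00)(1 − 1/(-7.2)) = 35.3 cm.

35.3 cm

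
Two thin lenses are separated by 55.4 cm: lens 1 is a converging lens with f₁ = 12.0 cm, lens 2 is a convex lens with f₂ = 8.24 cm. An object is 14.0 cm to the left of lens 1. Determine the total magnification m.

m = -1.34

Lens 1: 1/d_i1 = 1/(12.0) − 1/(14.0) = 0.01190, so d_i1 = 84.00 cm; m₁ = −d_i1/d_o1 = -6.000.
d_o2 = 55.4 − (84.00) = -28.60 cm (virtual object).
Lens 2: 1/d_i2 = 1/(8.24) − 1/(-28.60) = 0.1563, so d_i2 = 6.397 cm; m₂ = −d_i2/d_o2 = +0.2237.
m = m₁·m₂ = (-6.000)(+0.2237) = -1.34.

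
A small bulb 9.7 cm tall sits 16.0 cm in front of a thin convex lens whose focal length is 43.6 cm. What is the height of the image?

1/d_i = 1/f − 1/d_o = 1/(43.60) − 1/(16.0) = -0.03956, so d_i = -25.28 cm.
m = −d_i/d_o = +1.580.
|h_i| = |m|·h_o = 1.580 × 9.7 = 15.3 cm. The image is virtual, upright and enlarged, on the same side as the object.

15.3 cm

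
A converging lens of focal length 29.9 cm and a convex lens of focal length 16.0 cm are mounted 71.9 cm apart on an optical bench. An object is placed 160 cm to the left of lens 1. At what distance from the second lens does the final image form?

Lens 1: 1/d_i1 = 1/f₁ − 1/d_o1 = 1/(29.9) − 1/(160) = 0.02719, so d_i1 = 36.77 cm.
The intermediate image is 36.77 cm to the right of lens 1, which is 71.9 − (36.77) = 35.13 cm to the left of lens 2, so d_o2 = +35.13 cm.
Lens 2: 1/d_i2 = 1/f₂ − 1/d_o2 = 1/(16.0) − 1/(35.13) = 0.03403, so d_i2 = 29.4 cm.
The final image is real, 29.4 cm to the right of lens 2 (overall magnification ≈ 0.19).

29.4 cm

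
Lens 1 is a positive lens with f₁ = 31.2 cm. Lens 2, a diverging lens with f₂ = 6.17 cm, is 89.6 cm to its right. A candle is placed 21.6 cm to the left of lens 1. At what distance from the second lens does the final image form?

Lens 1: 1/d_i1 = 1/f₁ − 1/d_o1 = 1/(31.2) − 1/(21.6) = -0.01425, so d_i1 = -70.20 cm.
The intermediate image is 70.20 cm to the left of lens 1 (virtual), which is 89.6 − (-70.20) = 159.8 cm to the left of lens 2, so d_o2 = +159.8 cm.
Lens 2 is diverging, so f₂ = −6.17 cm.
Lens 2: 1/d_i2 = 1/f₂ − 1/d_o2 = 1/(-6.17) − 1/(159.8) = -0.1683, so d_i2 = -5.94 cm.
The final image is virtual, 5.94 cm to the left of lens 2 (overall magnification ≈ 0.12).

5.94 cm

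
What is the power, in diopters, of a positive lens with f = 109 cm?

P = +0.917 D

f = 109 cm = 1.09 m.
P = 1/f = 1/(1.09 m) = +0.917 D.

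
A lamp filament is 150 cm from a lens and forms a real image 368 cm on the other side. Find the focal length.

f = 107 cm (converging)

Real image ⇒ d_i = +368 cm.
1/f = 1/d_o + 1/d_i = 1/(150) + 1/(368) = 0.009384, so f = 107 cm.
Since f is positive, the lens is converging.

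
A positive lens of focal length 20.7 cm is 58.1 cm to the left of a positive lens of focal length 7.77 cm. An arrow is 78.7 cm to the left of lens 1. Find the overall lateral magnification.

m = +0.125

Lens 1: 1/d_i1 = 1/(20.7) − 1/(78.7) = 0.03560, so d_i1 = 28.09 cm; m₁ = −d_i1/d_o1 = -0.3569.
d_o2 = 58.1 − (28.09) = 30.01 cm.
Lens 2: 1/d_i2 = 1/(7.77) − 1/(30.01) = 0.09538, so d_i2 = 10.48 cm; m₂ = −d_i2/d_o2 = -0.3494.
m = m₁·m₂ = (-0.3569)(-0.3494) = +0.125.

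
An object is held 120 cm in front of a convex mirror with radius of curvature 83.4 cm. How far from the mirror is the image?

f = R/2 = 83.4/2 = 41.70 cm; for a convex mirror, f = -41.70 cm.
Mirror equation: 1/v = 1/f − 1/u = 1/(-41.70) − 1/(120) = -0.02398 − 0.008333 = -0.03231, so v = -30.9 cm.
The image is virtual, upright and reduced, behind the mirror.

30.9 cm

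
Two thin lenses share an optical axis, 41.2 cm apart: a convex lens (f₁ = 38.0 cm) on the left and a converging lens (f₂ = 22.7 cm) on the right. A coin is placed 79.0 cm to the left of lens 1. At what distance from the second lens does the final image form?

13.3 cm

Lens 1: 1/d_i1 = 1/f₁ − 1/d_o1 = 1/(38.0) − 1/(79.0) = 0.01366, so d_i1 = 73.22 cm.
The intermediate image is 73.22 cm to the right of lens 1, which lies 32.02 cm to the right of lens 2 — a virtual object — so d_o2 = −32.02 cm.
Lens 2: 1/d_i2 = 1/f₂ − 1/d_o2 = 1/(22.7) − 1/(-32.02) = 0.07528, so d_i2 = 13.3 cm.
The final image is real, 13.3 cm to the right of lens 2 (overall magnification ≈ -0.38).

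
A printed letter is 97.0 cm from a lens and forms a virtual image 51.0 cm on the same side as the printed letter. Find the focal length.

f = -108 cm (diverging)

Virtual image ⇒ d_i = −51.0 cm.
1/f = 1/d_o + 1/d_i = 1/(97.0) + 1/(-51.0) = -0.009299, so f = -108 cm.
Since f is negative, the lens is diverging.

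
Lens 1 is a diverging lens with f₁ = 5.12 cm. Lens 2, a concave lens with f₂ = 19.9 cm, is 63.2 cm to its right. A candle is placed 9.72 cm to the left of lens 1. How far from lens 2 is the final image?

Lens 1 is diverging, so f₁ = −5.12 cm.
Lens 1: 1/d_i1 = 1/f₁ − 1/d_o1 = 1/(-5.12) − 1/(9.72) = -0.2982, so d_i1 = -3.354 cm.
The intermediate image is 3.354 cm to the left of lens 1 (virtual), which is 63.2 − (-3.354) = 66.55 cm to the left of lens 2, so d_o2 = +66.55 cm.
Lens 2 is diverging, so f₂ = −19.9 cm.
Lens 2: 1/d_i2 = 1/f₂ − 1/d_o2 = 1/(-19.9) − 1/(66.55) = -0.06528, so d_i2 = -15.3 cm.
The final image is virtual, 15.3 cm to the left of lens 2 (overall magnification ≈ 0.079).

15.3 cm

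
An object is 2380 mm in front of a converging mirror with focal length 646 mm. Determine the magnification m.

m = -0.373

1/d_i = 1/f − 1/d_o = 1/(646.0) − 1/(2380) = 0.001128, so d_i = 886.7 mm.
m = −d_i/d_o = −(886.7)/(2380) = -0.373.
The image is real, inverted and reduced, in front of the mirror.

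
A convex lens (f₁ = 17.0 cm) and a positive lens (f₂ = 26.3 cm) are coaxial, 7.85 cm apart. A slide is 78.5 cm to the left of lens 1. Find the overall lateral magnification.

m = -0.181

Lens 1: 1/d_i1 = 1/(17.0) − 1/(78.5) = 0.04608, so d_i1 = 21.70 cm; m₁ = −d_i1/d_o1 = -0.2764.
d_o2 = 7.85 − (21.70) = -13.85 cm (virtual object).
Lens 2: 1/d_i2 = 1/(26.3) − 1/(-13.85) = 0.1102, so d_i2 = 9.072 cm; m₂ = −d_i2/d_o2 = +0.6550.
m = m₁·m₂ = (-0.2764)(+0.6550) = -0.181.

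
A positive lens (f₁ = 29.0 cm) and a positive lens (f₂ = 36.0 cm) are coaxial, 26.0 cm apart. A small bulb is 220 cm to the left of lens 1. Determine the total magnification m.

m = -0.126

Lens 1: 1/d_i1 = 1/(29.0) − 1/(220) = 0.02994, so d_i1 = 33.40 cm; m₁ = −d_i1/d_o1 = -0.1518.
d_o2 = 26.0 − (33.40) = -7.400 cm (virtual object).
Lens 2: 1/d_i2 = 1/(36.0) − 1/(-7.400) = 0.1629, so d_i2 = 6.138 cm; m₂ = −d_i2/d_o2 = +0.8295.
m = m₁·m₂ = (-0.1518)(+0.8295) = -0.126.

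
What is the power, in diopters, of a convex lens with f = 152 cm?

P = +0.658 D

f = 152 cm = 1.52 m.
P = 1/f = 1/(1.52 m) = +0.658 D.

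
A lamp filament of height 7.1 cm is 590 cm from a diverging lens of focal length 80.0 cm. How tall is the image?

0.848 cm

For a diverging lens, f = -80.0 cm.
1/d_i = 1/f − 1/d_o = 1/(-80.00) − 1/(590) = -0.01419, so d_i = -70.45 cm.
m = −d_i/d_o = +0.1194.
|h_i| = |m|·h_o = 0.1194 × 7.1 = 0.848 cm. The image is virtual, upright and reduced, on the same side as the object.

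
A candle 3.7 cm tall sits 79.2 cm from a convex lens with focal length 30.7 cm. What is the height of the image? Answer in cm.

2.34 cm

1/d_i = 1/f − 1/d_o = 1/(30.70) − 1/(79.2) = 0.01995, so d_i = 50.13 cm.
m = −d_i/d_o = -0.6330.
|h_i| = |m|·h_o = 0.6330 × 3.7 = 2.34 cm. The image is real, inverted and reduced, on the far side of the lens.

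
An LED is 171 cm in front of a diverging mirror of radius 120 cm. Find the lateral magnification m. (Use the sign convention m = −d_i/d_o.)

f = R/2 = 120/2 = 60.00 cm; for a diverging mirror, f = -60.00 cm.
1/d_i = 1/f − 1/d_o = 1/(-60.00) − 1/(171) = -0.02251, so d_i = -44.42 cm.
m = −d_i/d_o = −(-44.42)/(171) = +0.260.
The image is virtual, upright and reduced, behind the mirror.

m = +0.260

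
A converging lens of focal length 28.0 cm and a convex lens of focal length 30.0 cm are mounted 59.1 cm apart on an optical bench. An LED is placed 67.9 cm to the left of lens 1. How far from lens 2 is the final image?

Lens 1: 1/d_i1 = 1/f₁ − 1/d_o1 = 1/(28.0) − 1/(67.9) = 0.02099, so d_i1 = 47.65 cm.
The intermediate image is 47.65 cm to the right of lens 1, which is 59.1 − (47.65) = 11.45 cm to the left of lens 2, so d_o2 = +11.45 cm.
Lens 2: 1/d_i2 = 1/f₂ − 1/d_o2 = 1/(30.0) − 1/(11.45) = -0.05400, so d_i2 = -18.5 cm.
The final image is virtual, 18.5 cm to the left of lens 2 (overall magnification ≈ -1.1).

18.5 cm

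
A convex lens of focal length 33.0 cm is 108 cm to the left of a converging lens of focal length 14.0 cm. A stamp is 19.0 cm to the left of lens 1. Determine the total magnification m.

Lens 1: 1/d_i1 = 1/(33.0) − 1/(19.0) = -0.02233, so d_i1 = -44.79 cm; m₁ = −d_i1/d_o1 = +2.357.
d_o2 = 108 − (-44.79) = 152.8 cm.
Lens 2: 1/d_i2 = 1/(14.0) − 1/(152.8) = 0.06488, so d_i2 = 15.41 cm; m₂ = −d_i2/d_o2 = -0.1009.
m = m₁·m₂ = (+2.357)(-0.1009) = -0.238.

m = -0.238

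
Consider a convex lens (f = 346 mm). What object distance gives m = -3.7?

440 mm

m = −d_i/d_o ⇒ d_i = −m·d_o.
1/f = 1/d_o + 1/d_i = 1/d_o − 1/(m·d_o) = (1 − 1/m)/d_o, so d_o = f(1 − 1/m) = (346.0)(1 − 1/(-3.7)) = 440 mm.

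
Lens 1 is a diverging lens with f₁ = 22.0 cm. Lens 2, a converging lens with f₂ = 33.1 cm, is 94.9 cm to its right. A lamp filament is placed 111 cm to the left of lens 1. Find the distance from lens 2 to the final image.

Lens 1 is diverging, so f₁ = −22.0 cm.
Lens 1: 1/d_i1 = 1/f₁ − 1/d_o1 = 1/(-22.0) − 1/(111) = -0.05446, so d_i1 = -18.36 cm.
The intermediate image is 18.36 cm to the left of lens 1 (virtual), which is 94.9 − (-18.36) = 113.3 cm to the left of lens 2, so d_o2 = +113.3 cm.
Lens 2: 1/d_i2 = 1/f₂ − 1/d_o2 = 1/(33.1) − 1/(113.3) = 0.02139, so d_i2 = 46.8 cm.
The final image is real, 46.8 cm to the right of lens 2 (overall magnification ≈ -0.068).

46.8 cm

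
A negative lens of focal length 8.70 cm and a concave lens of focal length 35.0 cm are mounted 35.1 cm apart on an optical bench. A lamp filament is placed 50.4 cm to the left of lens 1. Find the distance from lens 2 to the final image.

Lens 1 is diverging, so f₁ = −8.70 cm.
Lens 1: 1/d_i1 = 1/f₁ − 1/d_o1 = 1/(-8.70) − 1/(50.4) = -0.1348, so d_i1 = -7.419 cm.
The intermediate image is 7.419 cm to the left of lens 1 (virtual), which is 35.1 − (-7.419) = 42.52 cm to the left of lens 2, so d_o2 = +42.52 cm.
Lens 2 is diverging, so f₂ = −35.0 cm.
Lens 2: 1/d_i2 = 1/f₂ − 1/d_o2 = 1/(-35.0) − 1/(42.52) = -0.05209, so d_i2 = -19.2 cm.
The final image is virtual, 19.2 cm to the left of lens 2 (overall magnification ≈ 0.066).

19.2 cm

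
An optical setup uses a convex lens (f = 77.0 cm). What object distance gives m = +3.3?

m = −d_i/d_o ⇒ d_i = −m·d_o.
1/f = 1/d_o + 1/d_i = 1/d_o − 1/(m·d_o) = (1 − 1/m)/d_o, so d_o = f(1 − 1/m) = (77.00)(1 − 1/(+3.3)) = 53.7 cm.

53.7 cm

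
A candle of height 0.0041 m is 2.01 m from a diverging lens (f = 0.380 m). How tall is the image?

For a diverging lens, f = -0.380 m.
1/d_i = 1/f − 1/d_o = 1/(-0.3800) − 1/(2.01) = -3.129, so d_i = -0.3196 m.
m = −d_i/d_o = +0.1590.
|h_i| = |m|·h_o = 0.1590 × 0.0041 = 0.000652 m. The image is virtual, upright and reduced, on the same side as the object.

0.000652 m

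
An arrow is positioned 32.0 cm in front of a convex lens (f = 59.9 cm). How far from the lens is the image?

Lens equation: 1/v = 1/f − 1/u = 1/(59.90) − 1/(32.0) = 0.01669 − 0.03125 = -0.01456, so v = -68.7 cm.
The image is virtual, upright and enlarged, on the same side as the object.

68.7 cm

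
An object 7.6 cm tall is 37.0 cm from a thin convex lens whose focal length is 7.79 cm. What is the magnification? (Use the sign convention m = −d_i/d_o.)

1/d_i = 1/f − 1/d_o = 1/(7.790) − 1/(37.0) = 0.1013, so d_i = 9.868 cm.
m = −d_i/d_o = −(9.868)/(37.0) = -0.267.
The image is real, inverted and reduced, on the far side of the lens.

m = -0.267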